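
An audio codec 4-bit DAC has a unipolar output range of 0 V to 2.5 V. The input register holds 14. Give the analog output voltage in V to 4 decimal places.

2.1875 V

LSB = 2.5 V / 2^4 = 156.250 mV.
V_out = 0 + 14 × 0.15625 V = 2.1875 V.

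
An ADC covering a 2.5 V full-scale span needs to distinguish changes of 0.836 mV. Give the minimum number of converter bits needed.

12 bits

Number of steps required ≥ 2.5 V / 0.836 mV = 2990.43.
Need 2^N ≥ 2990.43; 2^11 = 2048, 2^12 = 4096.
Minimum N = 12.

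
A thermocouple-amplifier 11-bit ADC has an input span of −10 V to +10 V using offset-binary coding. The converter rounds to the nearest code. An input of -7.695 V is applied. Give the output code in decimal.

code 236

Full-scale span = 20 V; LSB = 20/2^11 = 9.766 mV.
Input sits at 236.032 steps above V_low.
round(236.032) = 236.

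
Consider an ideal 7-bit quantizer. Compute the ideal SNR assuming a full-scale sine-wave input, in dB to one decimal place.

43.9 dB

SNR ≈ 6.02·N + 1.76 dB = 6.02·7 + 1.76 = 43.90 dB.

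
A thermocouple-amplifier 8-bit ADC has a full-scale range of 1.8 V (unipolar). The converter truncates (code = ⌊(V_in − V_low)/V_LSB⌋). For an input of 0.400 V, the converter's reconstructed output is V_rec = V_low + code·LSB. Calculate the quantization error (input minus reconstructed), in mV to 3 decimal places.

6.250 mV

LSB = 1.8/2^8 = 7.031 mV.
Scaled input = 56.8889 LSBs, so code = 56.
Code 56 maps back to 0 + 56×0.00703125 V = 0.39375 V.
Error = 0.400 − 0.39375 = 0.00625 V = 6.250 mV.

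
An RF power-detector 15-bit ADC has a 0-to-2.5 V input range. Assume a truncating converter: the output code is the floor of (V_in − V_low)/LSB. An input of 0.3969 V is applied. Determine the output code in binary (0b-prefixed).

Full-scale span = 2.5 V; LSB = 2.5/2^15 = 76.29 µV.
Input sits at 5202.248 steps above V_low.
⌊·⌋(5202.248) = 5202.
In binary (0b-prefixed): 0b1010001010010.

code 0b1010001010010 (decimal 5202)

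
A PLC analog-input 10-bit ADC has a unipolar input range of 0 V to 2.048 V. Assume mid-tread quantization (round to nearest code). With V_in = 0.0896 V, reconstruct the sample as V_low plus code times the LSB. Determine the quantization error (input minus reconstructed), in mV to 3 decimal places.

One LSB is 2.048 V / 1024 = 2.000 mV.
Scaled input = 44.8000 LSBs, so code = 45.
Reconstructed: 0.09 V.
V_in − V_rec = -0.0004 V = -0.400 mV.

-0.400 mV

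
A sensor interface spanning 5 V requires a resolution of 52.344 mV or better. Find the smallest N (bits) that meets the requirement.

7 bits

Number of steps required ≥ 5 V / 52.344 mV = 95.52.
Need 2^N ≥ 95.52; 2^6 = 64, 2^7 = 128.
Minimum N = 7.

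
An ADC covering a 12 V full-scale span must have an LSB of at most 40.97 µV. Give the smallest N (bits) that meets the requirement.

Number of steps required ≥ 12 V / 40.97 µV = 292897.24.
Need 2^N ≥ 292897.24; 2^18 = 262144, 2^19 = 524288.
Minimum N = 19.

19 bits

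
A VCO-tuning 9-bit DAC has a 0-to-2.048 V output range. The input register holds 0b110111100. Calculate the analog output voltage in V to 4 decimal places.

LSB = 2.048 V / 2^9 = 4.000 mV.
Code 0b110111100 = 444 decimal.
V_out = 0 + 444 × 0.004 V = 1.776 V.

1.7760 V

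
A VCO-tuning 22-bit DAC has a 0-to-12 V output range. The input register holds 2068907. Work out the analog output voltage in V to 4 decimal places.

5.9192 V

LSB = 12 V / 2^22 = 2.86 µV.
V_out = 0 + 2068907 × 2.86102e-06 V = 5.91919 V.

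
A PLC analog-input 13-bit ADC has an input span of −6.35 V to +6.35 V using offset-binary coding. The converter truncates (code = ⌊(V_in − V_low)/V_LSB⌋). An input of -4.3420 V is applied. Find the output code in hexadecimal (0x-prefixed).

LSB = 12.7 V / 8192 = 1.550 mV.
(V_in − V_low)/LSB = (-4.3420 − (−6.35)) / 0.00155029 = 1295.239.
So the output code is 1295.
In hexadecimal (0x-prefixed): 0x50F.

code 0x50F (decimal 1295)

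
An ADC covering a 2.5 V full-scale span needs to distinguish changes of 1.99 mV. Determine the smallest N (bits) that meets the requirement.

11 bits

Number of steps required ≥ 2.5 V / 1.99 mV = 1256.28.
Need 2^N ≥ 1256.28; 2^10 = 1024, 2^11 = 2048.
Minimum N = 11.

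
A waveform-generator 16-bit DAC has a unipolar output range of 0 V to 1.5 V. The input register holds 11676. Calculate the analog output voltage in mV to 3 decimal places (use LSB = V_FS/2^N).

267.242 mV

LSB = 1.5 V / 2^16 = 22.89 µV.
V_out = 0 + 11676 × 2.28882e-05 V = 0.267242 V.
= 267.242 mV.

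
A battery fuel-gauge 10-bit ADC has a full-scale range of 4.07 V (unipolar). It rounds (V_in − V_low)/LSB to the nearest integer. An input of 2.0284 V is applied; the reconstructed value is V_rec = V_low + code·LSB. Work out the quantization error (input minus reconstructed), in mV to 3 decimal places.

Step size: 4.07 V ÷ 2^10 = 3.975 mV.
(V_in − V_low)/LSB = (2.0284 − 0)/0.00397461 = 510.3395 → code 510 (round).
V_rec = 0 + 510·0.00397461 = 2.0270508 V.
Error = 2.0284 − 2.0270508 = 0.00134922 V = 1.349 mV.

1.349 mV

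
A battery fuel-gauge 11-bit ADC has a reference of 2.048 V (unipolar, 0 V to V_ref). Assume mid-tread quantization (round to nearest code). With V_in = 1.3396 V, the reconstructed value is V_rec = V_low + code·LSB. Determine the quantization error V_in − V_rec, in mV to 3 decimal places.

-0.400 mV

Step size: 2.048 V ÷ 2^11 = 1.000 mV.
(1.3396 − 0)/0.001 = 1339.6000; round gives code 1340.
V_rec = 0 + 1340·0.001 = 1.34 V.
Error = 1.3396 − 1.34 = -0.0004 V = -0.400 mV.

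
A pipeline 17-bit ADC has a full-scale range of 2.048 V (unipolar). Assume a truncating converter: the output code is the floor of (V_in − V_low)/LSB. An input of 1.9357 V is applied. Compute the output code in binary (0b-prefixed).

code 0b11110001111101100 (decimal 123884)

LSB = 2.048 V / 131072 = 15.62 µV.
Input sits at 123884.800 steps above V_low.
So the output code is 123884.
In binary (0b-prefixed): 0b11110001111101100.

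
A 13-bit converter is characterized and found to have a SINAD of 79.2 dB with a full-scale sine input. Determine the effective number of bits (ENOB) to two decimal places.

12.86 bits

ENOB = (SINAD − 1.76) / 6.02 = (79.2 − 1.76)/6.02 = 12.864.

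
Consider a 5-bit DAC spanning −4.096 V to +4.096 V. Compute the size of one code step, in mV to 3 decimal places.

256.000 mV

Full-scale span = 8.192 V.
LSB = 8.192 / 2^5 = 8.192 / 32 = 0.256 V = 256.000 mV.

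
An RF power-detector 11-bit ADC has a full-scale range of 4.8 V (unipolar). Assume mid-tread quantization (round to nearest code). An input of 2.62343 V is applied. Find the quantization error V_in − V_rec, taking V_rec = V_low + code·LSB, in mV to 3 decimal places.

One LSB is 4.8 V / 2048 = 2.344 mV.
(V_in − V_low)/LSB = (2.62343 − 0)/0.00234375 = 1119.3301 → code 1119 (round).
Code 1119 maps back to 0 + 1119×0.00234375 V = 2.6226562 V.
V_in − V_rec = 0.00077375 V = 0.774 mV.

0.774 mV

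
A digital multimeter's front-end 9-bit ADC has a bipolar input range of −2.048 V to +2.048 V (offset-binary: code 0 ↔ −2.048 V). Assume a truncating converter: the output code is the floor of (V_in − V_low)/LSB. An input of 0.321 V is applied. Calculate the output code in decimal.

code 296

With 512 levels over 4.096 V, one step is 8.000 mV.
(V_in − V_low)/LSB = (0.321 − (−2.048)) / 0.008 = 296.125.
⌊·⌋(296.125) = 296.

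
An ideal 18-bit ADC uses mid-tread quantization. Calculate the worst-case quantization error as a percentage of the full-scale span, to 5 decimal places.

Rounding → worst-case error = ½ LSB = V_FS/2^19, so 100/524288 = 0.000190735 % of full scale.

0.00019 %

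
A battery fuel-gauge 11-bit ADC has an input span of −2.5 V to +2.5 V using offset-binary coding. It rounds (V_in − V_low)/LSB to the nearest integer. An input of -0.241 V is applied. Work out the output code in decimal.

code 925

Full-scale span = 5 V; LSB = 5/2^11 = 2.441 mV.
(V_in − V_low)/LSB = (-0.241 − (−2.5)) / 0.00244141 = 925.286.
round(925.286) = 925.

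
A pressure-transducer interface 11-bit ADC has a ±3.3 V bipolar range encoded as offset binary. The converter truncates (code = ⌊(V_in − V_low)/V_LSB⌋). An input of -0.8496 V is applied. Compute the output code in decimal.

code 760

LSB = 6.6 V / 2048 = 3.223 mV.
Input sits at 760.367 steps above V_low.
So the output code is 760.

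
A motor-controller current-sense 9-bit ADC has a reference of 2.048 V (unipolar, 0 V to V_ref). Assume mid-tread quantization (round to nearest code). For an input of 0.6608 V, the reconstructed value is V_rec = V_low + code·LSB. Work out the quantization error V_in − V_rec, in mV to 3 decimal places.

LSB = 2.048/2^9 = 4.000 mV.
(V_in − V_low)/LSB = (0.6608 − 0)/0.004 = 165.2000 → code 165 (round).
Code 165 maps back to 0 + 165×0.004 V = 0.66 V.
Difference: 0.0008 V → 0.800 mV.

0.800 mV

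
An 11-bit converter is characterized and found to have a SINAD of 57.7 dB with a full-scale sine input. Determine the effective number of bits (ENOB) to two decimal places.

9.29 bits

ENOB = (SINAD − 1.76) / 6.02 = (57.7 − 1.76)/6.02 = 9.292.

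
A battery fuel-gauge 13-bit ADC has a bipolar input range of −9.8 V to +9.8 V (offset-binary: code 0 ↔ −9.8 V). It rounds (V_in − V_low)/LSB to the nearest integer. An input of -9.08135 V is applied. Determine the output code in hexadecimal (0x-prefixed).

code 0x12C (decimal 300)

Full-scale span = 19.6 V; LSB = 19.6/2^13 = 2.393 mV.
Input sits at 300.366 steps above V_low.
Round → code 300.
In hexadecimal (0x-prefixed): 0x12C.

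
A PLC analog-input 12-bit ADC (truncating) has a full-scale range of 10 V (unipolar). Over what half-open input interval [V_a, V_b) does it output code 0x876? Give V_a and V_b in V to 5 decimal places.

[5.28809 V, 5.29053 V)

LSB = 10/2^12 = 2.441 mV.
Code 0x876 = 2166 decimal.
V_a = V_low + 2166·LSB = 5.28809 V; V_b = V_low + 2167·LSB = 5.29053 V.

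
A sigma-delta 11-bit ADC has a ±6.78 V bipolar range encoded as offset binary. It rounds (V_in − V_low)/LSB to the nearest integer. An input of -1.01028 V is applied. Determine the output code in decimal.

Full-scale span = 13.56 V; LSB = 13.56/2^11 = 6.621 mV.
(-1.01028 − (−6.78)) / 0.00662109 = 871.415 LSBs.
round(871.415) = 871.

code 871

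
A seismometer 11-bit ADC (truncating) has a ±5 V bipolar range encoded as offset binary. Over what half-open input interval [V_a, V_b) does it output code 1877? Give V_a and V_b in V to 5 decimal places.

[4.16504 V, 4.16992 V)

LSB = 10/2^11 = 4.883 mV.
V_a = V_low + 1877·LSB = 4.16504 V; V_b = V_low + 1878·LSB = 4.16992 V.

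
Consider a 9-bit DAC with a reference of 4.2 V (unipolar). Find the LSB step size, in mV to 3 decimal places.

8.203 mV

Full-scale span = 4.2 V.
LSB = 4.2 / 2^9 = 4.2 / 512 = 0.00820313 V = 8.203 mV.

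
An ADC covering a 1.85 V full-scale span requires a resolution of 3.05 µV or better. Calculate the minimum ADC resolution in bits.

20 bits

Number of steps required ≥ 1.85 V / 3.05 µV = 606557.38.
Need 2^N ≥ 606557.38; 2^19 = 524288, 2^20 = 1048576.
Minimum N = 20.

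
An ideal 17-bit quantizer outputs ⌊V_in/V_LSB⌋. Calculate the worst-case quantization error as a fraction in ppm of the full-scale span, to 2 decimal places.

Truncating → worst-case error = 1 LSB = V_FS/2^17, so 1e+06/131072 = 7.62939 ppm of full scale.

7.63 ppm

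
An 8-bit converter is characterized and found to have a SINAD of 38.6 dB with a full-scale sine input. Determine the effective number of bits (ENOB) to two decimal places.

ENOB = (SINAD − 1.76) / 6.02 = (38.6 − 1.76)/6.02 = 6.120.

6.12 bits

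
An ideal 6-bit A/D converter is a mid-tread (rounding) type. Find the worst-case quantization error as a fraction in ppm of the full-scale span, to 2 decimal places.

7812.50 ppm

Rounding → worst-case error = ½ LSB = V_FS/2^7, so 1e+06/128 = 7812.5 ppm of full scale.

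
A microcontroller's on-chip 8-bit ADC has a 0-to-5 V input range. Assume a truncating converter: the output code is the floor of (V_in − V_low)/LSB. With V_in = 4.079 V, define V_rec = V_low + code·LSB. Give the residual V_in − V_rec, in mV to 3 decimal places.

Step size: 5 V ÷ 2^8 = 19.531 mV.
(4.079 − 0)/0.0195312 = 208.8448; ⌊·⌋ gives code 208.
Code 208 maps back to 0 + 208×0.0195312 V = 4.0625 V.
Difference: 0.0165 V → 16.500 mV.

16.500 mV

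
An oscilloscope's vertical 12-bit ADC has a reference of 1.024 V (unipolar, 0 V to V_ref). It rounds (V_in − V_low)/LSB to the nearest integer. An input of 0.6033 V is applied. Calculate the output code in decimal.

code 2413

With 4096 levels over 1.024 V, one step is 250.00 µV.
Input sits at 2413.200 steps above V_low.
So the output code is 2413.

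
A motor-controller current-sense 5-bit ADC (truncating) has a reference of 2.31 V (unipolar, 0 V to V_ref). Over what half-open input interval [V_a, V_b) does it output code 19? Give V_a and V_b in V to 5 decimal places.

LSB = 2.31/2^5 = 72.188 mV.
V_a = V_low + 19·LSB = 1.37156 V; V_b = V_low + 20·LSB = 1.44375 V.

[1.37156 V, 1.44375 V)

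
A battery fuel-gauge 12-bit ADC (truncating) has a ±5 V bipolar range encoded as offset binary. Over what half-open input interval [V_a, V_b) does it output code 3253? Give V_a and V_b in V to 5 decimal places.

[2.94189 V, 2.94434 V)

LSB = 10/2^12 = 2.441 mV.
V_a = V_low + 3253·LSB = 2.94189 V; V_b = V_low + 3254·LSB = 2.94434 V.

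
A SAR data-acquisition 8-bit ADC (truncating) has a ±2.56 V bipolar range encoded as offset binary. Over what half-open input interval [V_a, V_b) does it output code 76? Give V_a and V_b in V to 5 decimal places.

LSB = 5.12/2^8 = 20.000 mV.
V_a = V_low + 76·LSB = -1.04 V; V_b = V_low + 77·LSB = -1.02 V.

[-1.04000 V, -1.02000 V)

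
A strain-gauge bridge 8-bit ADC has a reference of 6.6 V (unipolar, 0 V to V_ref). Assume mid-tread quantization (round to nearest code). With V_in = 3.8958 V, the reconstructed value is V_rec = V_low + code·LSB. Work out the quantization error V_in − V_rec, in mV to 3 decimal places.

LSB = 6.6/2^8 = 25.781 mV.
(V_in − V_low)/LSB = (3.8958 − 0)/0.0257812 = 151.1098 → code 151 (round).
Reconstructed: 3.8929688 V.
V_in − V_rec = 0.00283125 V = 2.831 mV.

2.831 mV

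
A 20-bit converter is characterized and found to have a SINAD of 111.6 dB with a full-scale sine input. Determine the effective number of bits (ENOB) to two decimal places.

ENOB = (SINAD − 1.76) / 6.02 = (111.6 − 1.76)/6.02 = 18.246.

18.25 bits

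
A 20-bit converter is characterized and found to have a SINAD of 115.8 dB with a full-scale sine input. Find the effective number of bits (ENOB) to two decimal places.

ENOB = (SINAD − 1.76) / 6.02 = (115.8 − 1.76)/6.02 = 18.944.

18.94 bits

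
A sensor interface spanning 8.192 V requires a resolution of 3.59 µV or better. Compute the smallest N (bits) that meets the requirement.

Number of steps required ≥ 8.192 V / 3.59 µV = 2281894.15.
Need 2^N ≥ 2281894.15; 2^21 = 2097152, 2^22 = 4194304.
Minimum N = 22.

22 bits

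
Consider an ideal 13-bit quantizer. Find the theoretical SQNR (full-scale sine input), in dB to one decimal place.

SNR ≈ 6.02·N + 1.76 dB = 6.02·13 + 1.76 = 80.02 dB.

80.0 dB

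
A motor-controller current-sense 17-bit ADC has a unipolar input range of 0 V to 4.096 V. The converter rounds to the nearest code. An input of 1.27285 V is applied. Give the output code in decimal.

code 40731

Full-scale span = 4.096 V; LSB = 4.096/2^17 = 31.25 µV.
(1.27285 − 0) / 3.125e-05 = 40731.200 LSBs.
So the output code is 40731.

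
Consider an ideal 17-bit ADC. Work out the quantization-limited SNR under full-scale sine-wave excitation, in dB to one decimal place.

104.1 dB

SNR ≈ 6.02·N + 1.76 dB = 6.02·17 + 1.76 = 104.10 dB.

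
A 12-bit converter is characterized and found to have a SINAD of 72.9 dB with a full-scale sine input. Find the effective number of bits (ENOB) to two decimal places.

11.82 bits

ENOB = (SINAD − 1.76) / 6.02 = (72.9 − 1.76)/6.02 = 11.817.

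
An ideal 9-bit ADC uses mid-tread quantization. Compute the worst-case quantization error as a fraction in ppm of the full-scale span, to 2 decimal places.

976.56 ppm

Rounding → worst-case error = ½ LSB = V_FS/2^10, so 1e+06/1024 = 976.562 ppm of full scale.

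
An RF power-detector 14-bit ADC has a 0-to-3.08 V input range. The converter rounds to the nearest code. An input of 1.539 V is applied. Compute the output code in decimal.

code 8187

LSB = 3.08 V / 16384 = 187.99 µV.
(1.539 − 0) / 0.000187988 = 8186.681 LSBs.
round(8186.681) = 8187.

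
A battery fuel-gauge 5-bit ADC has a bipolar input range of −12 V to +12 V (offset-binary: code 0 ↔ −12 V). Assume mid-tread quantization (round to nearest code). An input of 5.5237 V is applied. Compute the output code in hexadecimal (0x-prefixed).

code 0x17 (decimal 23)

Full-scale span = 24 V; LSB = 24/2^5 = 0.7500 V.
Input sits at 23.365 steps above V_low.
round(23.365) = 23.
In hexadecimal (0x-prefixed): 0x17.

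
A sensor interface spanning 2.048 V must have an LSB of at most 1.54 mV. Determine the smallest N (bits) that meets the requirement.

Number of steps required ≥ 2.048 V / 1.54 mV = 1329.87.
Need 2^N ≥ 1329.87; 2^10 = 1024, 2^11 = 2048.
Minimum N = 11.

11 bits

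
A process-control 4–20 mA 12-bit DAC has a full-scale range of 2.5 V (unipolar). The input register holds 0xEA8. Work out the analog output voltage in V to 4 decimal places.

2.2900 V

LSB = 2.5 V / 2^12 = 0.610 mV.
Code 0xEA8 = 3752 decimal.
V_out = 0 + 3752 × 0.000610352 V = 2.29004 V.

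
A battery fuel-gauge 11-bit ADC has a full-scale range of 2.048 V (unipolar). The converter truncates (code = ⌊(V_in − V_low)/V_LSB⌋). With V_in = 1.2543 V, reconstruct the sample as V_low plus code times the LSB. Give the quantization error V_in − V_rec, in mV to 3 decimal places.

0.300 mV

LSB = 2.048/2^11 = 1.000 mV.
(1.2543 − 0)/0.001 = 1254.3000; ⌊·⌋ gives code 1254.
V_rec = 0 + 1254·0.001 = 1.254 V.
Error = 1.2543 − 1.254 = 0.0003 V = 0.300 mV.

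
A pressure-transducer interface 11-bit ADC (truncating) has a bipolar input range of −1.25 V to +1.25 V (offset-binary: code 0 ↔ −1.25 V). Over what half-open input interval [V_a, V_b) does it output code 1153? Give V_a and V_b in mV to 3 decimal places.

LSB = 2.5/2^11 = 1.221 mV.
V_a = V_low + 1153·LSB = 0.157471 V; V_b = V_low + 1154·LSB = 0.158691 V.

[157.471 mV, 158.691 mV)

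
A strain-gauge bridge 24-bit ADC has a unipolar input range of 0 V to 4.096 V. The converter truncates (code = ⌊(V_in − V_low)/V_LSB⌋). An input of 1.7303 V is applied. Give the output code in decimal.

code 7087308

Full-scale span = 4.096 V; LSB = 4.096/2^24 = 0.24 µV.
Input sits at 7087308.800 steps above V_low.
⌊·⌋(7087308.800) = 7087308.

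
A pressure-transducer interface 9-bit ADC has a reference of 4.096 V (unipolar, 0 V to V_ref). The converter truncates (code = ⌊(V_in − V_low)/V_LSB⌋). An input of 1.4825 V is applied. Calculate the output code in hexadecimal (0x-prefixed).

With 512 levels over 4.096 V, one step is 8.000 mV.
Input sits at 185.312 steps above V_low.
Floor → code 185.
In hexadecimal (0x-prefixed): 0xB9.

code 0xB9 (decimal 185)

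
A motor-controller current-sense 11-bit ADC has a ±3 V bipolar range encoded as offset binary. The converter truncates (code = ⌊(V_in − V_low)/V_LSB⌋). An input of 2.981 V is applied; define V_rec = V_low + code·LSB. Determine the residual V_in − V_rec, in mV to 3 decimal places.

One LSB is 6 V / 2048 = 2.930 mV.
(V_in − V_low)/LSB = (2.981 − (−3))/0.00292969 = 2041.5147 → code 2041 (floor).
Reconstructed: 2.9794922 V.
Error = 2.981 − 2.9794922 = 0.00150781 V = 1.508 mV.

1.508 mV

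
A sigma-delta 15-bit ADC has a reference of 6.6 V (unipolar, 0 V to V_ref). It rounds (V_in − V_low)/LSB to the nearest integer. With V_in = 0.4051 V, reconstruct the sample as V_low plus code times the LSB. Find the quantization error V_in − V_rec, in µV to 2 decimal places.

52.39 µV

Step size: 6.6 V ÷ 2^15 = 201.42 µV.
(V_in − V_low)/LSB = (0.4051 − 0)/0.000201416 = 2011.2601 → code 2011 (round).
Reconstructed: 0.40504761 V.
V_in − V_rec = 5.23926e-05 V = 52.39 µV.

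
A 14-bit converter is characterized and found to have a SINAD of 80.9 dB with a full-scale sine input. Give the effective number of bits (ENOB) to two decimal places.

ENOB = (SINAD − 1.76) / 6.02 = (80.9 − 1.76)/6.02 = 13.146.

13.15 bits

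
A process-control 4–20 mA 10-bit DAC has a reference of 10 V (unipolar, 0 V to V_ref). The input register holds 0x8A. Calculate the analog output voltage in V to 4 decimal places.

LSB = 10 V / 2^10 = 9.766 mV.
Code 0x8A = 138 decimal.
V_out = 0 + 138 × 0.00976562 V = 1.34766 V.

1.3477 V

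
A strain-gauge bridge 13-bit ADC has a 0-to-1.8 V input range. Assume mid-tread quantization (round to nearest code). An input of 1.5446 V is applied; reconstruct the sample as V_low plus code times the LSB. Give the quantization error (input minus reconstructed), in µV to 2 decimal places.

LSB = 1.8/2^13 = 219.73 µV.
(1.5446 − 0)/0.000219727 = 7029.6462; round gives code 7030.
Code 7030 maps back to 0 + 7030×0.000219727 V = 1.5446777 V.
Error = 1.5446 − 1.5446777 = -7.77344e-05 V = -77.73 µV.

-77.73 µV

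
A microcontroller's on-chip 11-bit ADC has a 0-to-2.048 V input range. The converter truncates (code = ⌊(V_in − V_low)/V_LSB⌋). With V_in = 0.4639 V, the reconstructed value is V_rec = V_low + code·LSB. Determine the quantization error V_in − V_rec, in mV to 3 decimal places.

One LSB is 2.048 V / 2048 = 1.000 mV.
(V_in − V_low)/LSB = (0.4639 − 0)/0.001 = 463.9000 → code 463 (floor).
Code 463 maps back to 0 + 463×0.001 V = 0.463 V.
Error = 0.4639 − 0.463 = 0.0009 V = 0.900 mV.

0.900 mV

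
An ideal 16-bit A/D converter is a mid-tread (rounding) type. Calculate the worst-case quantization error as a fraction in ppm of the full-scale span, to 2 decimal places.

7.63 ppm

Rounding → worst-case error = ½ LSB = V_FS/2^17, so 1e+06/131072 = 7.62939 ppm of full scale.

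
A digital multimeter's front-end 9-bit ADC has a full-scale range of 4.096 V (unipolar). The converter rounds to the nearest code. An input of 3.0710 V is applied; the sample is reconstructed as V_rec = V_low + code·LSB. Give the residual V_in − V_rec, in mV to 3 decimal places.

One LSB is 4.096 V / 512 = 8.000 mV.
(3.0710 − 0)/0.008 = 383.8750; round gives code 384.
V_rec = 0 + 384·0.008 = 3.072 V.
V_in − V_rec = -0.001 V = -1.000 mV.

-1.000 mV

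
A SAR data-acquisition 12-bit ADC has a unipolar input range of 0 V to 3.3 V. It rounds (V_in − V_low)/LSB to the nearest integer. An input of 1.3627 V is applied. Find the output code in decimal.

With 4096 levels over 3.3 V, one step is 0.806 mV.
(V_in − V_low)/LSB = (1.3627 − 0) / 0.000805664 = 1691.400.
Round → code 1691.

code 1691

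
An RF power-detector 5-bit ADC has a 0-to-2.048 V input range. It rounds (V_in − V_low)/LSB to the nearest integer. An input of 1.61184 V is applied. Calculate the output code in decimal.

code 25

LSB = 2.048 V / 32 = 64.000 mV.
(1.61184 − 0) / 0.064 = 25.185 LSBs.
Round → code 25.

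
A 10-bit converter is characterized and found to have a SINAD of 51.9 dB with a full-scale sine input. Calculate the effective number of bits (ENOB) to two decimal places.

8.33 bits

ENOB = (SINAD − 1.76) / 6.02 = (51.9 − 1.76)/6.02 = 8.329.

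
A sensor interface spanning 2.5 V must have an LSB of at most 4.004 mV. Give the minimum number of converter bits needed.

10 bits

Number of steps required ≥ 2.5 V / 4.004 mV = 624.38.
Need 2^N ≥ 624.38; 2^9 = 512, 2^10 = 1024.
Minimum N = 10.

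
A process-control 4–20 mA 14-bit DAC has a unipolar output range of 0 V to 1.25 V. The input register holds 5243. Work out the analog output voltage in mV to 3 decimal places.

400.009 mV

LSB = 1.25 V / 2^14 = 76.29 µV.
V_out = 0 + 5243 × 7.62939e-05 V = 0.400009 V.
= 400.009 mV.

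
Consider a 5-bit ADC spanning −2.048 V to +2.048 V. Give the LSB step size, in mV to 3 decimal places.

128.000 mV

Full-scale span = 4.096 V.
LSB = 4.096 / 2^5 = 4.096 / 32 = 0.128 V = 128.000 mV.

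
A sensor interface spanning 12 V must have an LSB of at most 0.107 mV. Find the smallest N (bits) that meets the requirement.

Number of steps required ≥ 12 V / 0.107 mV = 112149.53.
Need 2^N ≥ 112149.53; 2^16 = 65536, 2^17 = 131072.
Minimum N = 17.

17 bits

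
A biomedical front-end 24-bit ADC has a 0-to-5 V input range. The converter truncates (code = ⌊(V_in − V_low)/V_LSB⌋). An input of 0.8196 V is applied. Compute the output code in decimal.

code 2750121

With 16777216 levels over 5 V, one step is 0.30 µV.
(V_in − V_low)/LSB = (0.8196 − 0) / 2.98023e-07 = 2750121.247.
Floor → code 2750121.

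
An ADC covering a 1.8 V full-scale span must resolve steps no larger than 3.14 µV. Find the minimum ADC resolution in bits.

20 bits

Number of steps required ≥ 1.8 V / 3.14 µV = 573248.41.
Need 2^N ≥ 573248.41; 2^19 = 524288, 2^20 = 1048576.
Minimum N = 20.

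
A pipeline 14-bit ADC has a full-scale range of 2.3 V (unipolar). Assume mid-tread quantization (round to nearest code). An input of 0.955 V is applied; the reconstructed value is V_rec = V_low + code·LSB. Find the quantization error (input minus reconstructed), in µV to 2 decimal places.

-10.99 µV

LSB = 2.3/2^14 = 140.38 µV.
(0.955 − 0)/0.000140381 = 6802.9217; round gives code 6803.
Reconstructed: 0.95501099 V.
Difference: -1.09863e-05 V → -10.99 µV.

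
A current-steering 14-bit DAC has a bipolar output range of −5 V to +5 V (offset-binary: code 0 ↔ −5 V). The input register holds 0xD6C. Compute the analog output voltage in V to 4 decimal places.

LSB = 10 V / 2^14 = 0.610 mV.
Code 0xD6C = 3436 decimal.
V_out = (−5) + 3436 × 0.000610352 V = -2.90283 V.

-2.9028 V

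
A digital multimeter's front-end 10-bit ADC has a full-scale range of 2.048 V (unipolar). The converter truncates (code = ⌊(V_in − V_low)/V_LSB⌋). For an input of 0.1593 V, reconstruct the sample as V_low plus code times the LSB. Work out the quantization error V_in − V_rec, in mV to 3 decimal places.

Step size: 2.048 V ÷ 2^10 = 2.000 mV.
Scaled input = 79.6500 LSBs, so code = 79.
V_rec = 0 + 79·0.002 = 0.158 V.
V_in − V_rec = 0.0013 V = 1.300 mV.

1.300 mV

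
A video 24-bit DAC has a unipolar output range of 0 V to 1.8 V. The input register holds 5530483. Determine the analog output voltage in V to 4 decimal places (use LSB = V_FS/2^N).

0.5934 V

LSB = 1.8 V / 2^24 = 0.11 µV.
V_out = 0 + 5530483 × 1.07288e-07 V = 0.593356 V.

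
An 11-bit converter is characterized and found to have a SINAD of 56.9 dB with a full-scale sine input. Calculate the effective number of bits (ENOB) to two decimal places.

ENOB = (SINAD − 1.76) / 6.02 = (56.9 − 1.76)/6.02 = 9.159.

9.16 bits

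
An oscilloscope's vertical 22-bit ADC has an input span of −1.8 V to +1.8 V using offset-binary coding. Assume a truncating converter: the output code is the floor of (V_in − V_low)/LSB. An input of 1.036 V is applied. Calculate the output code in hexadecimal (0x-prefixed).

With 4194304 levels over 3.6 V, one step is 0.86 µV.
(V_in − V_low)/LSB = (1.036 − (−1.8)) / 8.58307e-07 = 3304179.484.
Floor → code 3304179.
In hexadecimal (0x-prefixed): 0x326AF3.

code 0x326AF3 (decimal 3304179)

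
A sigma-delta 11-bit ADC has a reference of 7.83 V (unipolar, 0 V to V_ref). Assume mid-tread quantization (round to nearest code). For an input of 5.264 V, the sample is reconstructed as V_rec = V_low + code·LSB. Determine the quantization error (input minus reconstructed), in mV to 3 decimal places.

-0.604 mV

One LSB is 7.83 V / 2048 = 3.823 mV.
Scaled input = 1376.8419 LSBs, so code = 1377.
Reconstructed: 5.2646045 V.
Difference: -0.000604492 V → -0.604 mV.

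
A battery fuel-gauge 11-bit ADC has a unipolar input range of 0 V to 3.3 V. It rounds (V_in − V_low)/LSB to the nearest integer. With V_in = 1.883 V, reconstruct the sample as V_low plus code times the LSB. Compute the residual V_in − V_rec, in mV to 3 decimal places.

LSB = 3.3/2^11 = 1.611 mV.
(1.883 − 0)/0.00161133 = 1168.6012; round gives code 1169.
Reconstructed: 1.8836426 V.
Error = 1.883 − 1.8836426 = -0.000642578 V = -0.643 mV.

-0.643 mV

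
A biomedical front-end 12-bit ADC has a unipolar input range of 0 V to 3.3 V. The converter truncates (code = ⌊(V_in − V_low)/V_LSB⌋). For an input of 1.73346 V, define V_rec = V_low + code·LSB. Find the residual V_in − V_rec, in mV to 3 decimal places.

0.477 mV

Step size: 3.3 V ÷ 2^12 = 0.806 mV.
(V_in − V_low)/LSB = (1.73346 − 0)/0.000805664 = 2151.5916 → code 2151 (floor).
Reconstructed: 1.7329834 V.
Error = 1.73346 − 1.7329834 = 0.000476602 V = 0.477 mV.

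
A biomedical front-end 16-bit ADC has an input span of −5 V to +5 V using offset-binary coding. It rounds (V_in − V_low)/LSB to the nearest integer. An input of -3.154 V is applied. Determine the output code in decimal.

code 12098

With 65536 levels over 10 V, one step is 152.59 µV.
Input sits at 12097.946 steps above V_low.
Round → code 12098.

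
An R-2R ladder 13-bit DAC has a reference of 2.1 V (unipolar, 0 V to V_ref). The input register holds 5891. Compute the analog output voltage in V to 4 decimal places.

LSB = 2.1 V / 2^13 = 256.35 µV.
V_out = 0 + 5891 × 0.000256348 V = 1.51014 V.

1.5101 V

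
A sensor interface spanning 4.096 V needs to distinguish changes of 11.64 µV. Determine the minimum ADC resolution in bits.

Number of steps required ≥ 4.096 V / 11.64 µV = 351890.03.
Need 2^N ≥ 351890.03; 2^18 = 262144, 2^19 = 524288.
Minimum N = 19.

19 bits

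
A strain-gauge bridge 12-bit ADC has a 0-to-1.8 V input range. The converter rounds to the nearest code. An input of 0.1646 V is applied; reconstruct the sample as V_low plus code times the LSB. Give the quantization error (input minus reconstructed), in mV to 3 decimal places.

-0.195 mV

One LSB is 1.8 V / 4096 = 439.45 µV.
Scaled input = 374.5564 LSBs, so code = 375.
Code 375 maps back to 0 + 375×0.000439453 V = 0.16479492 V.
Error = 0.1646 − 0.16479492 = -0.000194922 V = -0.195 mV.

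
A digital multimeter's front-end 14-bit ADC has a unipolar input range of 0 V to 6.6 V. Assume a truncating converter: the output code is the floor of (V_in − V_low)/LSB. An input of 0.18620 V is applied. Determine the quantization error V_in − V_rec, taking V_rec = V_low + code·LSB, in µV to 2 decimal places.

91.60 µV

One LSB is 6.6 V / 16384 = 402.83 µV.
(0.18620 − 0)/0.000402832 = 462.2274; ⌊·⌋ gives code 462.
Reconstructed: 0.1861084 V.
Difference: 9.16016e-05 V → 91.60 µV.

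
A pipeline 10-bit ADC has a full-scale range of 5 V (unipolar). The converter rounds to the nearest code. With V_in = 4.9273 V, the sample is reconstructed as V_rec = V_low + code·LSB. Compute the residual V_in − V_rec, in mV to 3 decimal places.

One LSB is 5 V / 1024 = 4.883 mV.
Scaled input = 1009.1110 LSBs, so code = 1009.
Code 1009 maps back to 0 + 1009×0.00488281 V = 4.9267578 V.
Difference: 0.000542188 V → 0.542 mV.

0.542 mV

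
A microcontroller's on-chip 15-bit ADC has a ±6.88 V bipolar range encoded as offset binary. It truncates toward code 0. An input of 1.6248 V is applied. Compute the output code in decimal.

Full-scale span = 13.76 V; LSB = 13.76/2^15 = 419.92 µV.
(1.6248 − (−6.88)) / 0.000419922 = 20253.291 LSBs.
⌊·⌋(20253.291) = 20253.

code 20253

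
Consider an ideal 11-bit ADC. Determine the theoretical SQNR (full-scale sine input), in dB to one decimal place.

SNR ≈ 6.02·N + 1.76 dB = 6.02·11 + 1.76 = 67.98 dB.

68.0 dB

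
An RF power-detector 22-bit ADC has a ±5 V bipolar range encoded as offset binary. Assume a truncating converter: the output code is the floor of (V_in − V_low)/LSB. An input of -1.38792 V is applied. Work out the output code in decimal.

LSB = 10 V / 4194304 = 2.38 µV.
(-1.38792 − (−5)) / 2.38419e-06 = 1515016.159 LSBs.
So the output code is 1515016.

code 1515016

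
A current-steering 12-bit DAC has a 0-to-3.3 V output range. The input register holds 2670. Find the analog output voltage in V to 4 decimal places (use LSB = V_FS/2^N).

LSB = 3.3 V / 2^12 = 0.806 mV.
V_out = 0 + 2670 × 0.000805664 V = 2.15112 V.

2.1511 V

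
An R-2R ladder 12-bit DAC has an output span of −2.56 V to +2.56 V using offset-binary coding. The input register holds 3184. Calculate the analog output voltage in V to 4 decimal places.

1.4200 V

LSB = 5.12 V / 2^12 = 1.250 mV.
V_out = (−2.56) + 3184 × 0.00125 V = 1.42 V.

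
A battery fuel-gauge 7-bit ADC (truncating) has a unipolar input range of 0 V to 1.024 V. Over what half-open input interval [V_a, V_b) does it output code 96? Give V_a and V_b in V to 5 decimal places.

LSB = 1.024/2^7 = 8.000 mV.
V_a = V_low + 96·LSB = 0.768 V; V_b = V_low + 97·LSB = 0.776 V.

[0.76800 V, 0.77600 V)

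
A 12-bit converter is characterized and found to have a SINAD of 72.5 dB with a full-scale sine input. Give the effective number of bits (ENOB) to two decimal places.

ENOB = (SINAD − 1.76) / 6.02 = (72.5 − 1.76)/6.02 = 11.751.

11.75 bits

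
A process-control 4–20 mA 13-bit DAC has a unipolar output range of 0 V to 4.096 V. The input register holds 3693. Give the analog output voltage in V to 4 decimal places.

LSB = 4.096 V / 2^13 = 0.500 mV.
V_out = 0 + 3693 × 0.0005 V = 1.8465 V.

1.8465 V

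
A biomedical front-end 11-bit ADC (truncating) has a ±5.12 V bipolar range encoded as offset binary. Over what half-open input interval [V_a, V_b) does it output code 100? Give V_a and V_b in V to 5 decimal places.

[-4.62000 V, -4.61500 V)

LSB = 10.24/2^11 = 5.000 mV.
V_a = V_low + 100·LSB = -4.62 V; V_b = V_low + 101·LSB = -4.615 V.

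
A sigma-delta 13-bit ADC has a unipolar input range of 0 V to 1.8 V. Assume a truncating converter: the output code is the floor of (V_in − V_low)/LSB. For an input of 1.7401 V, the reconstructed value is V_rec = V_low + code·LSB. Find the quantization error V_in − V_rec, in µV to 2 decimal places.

LSB = 1.8/2^13 = 219.73 µV.
(V_in − V_low)/LSB = (1.7401 − 0)/0.000219727 = 7919.3884 → code 7919 (floor).
Reconstructed: 1.7400146 V.
Error = 1.7401 − 1.7400146 = 8.53516e-05 V = 85.35 µV.

85.35 µV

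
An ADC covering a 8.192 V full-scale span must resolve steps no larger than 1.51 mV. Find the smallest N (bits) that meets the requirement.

Number of steps required ≥ 8.192 V / 1.51 mV = 5425.17.
Need 2^N ≥ 5425.17; 2^12 = 4096, 2^13 = 8192.
Minimum N = 13.

13 bits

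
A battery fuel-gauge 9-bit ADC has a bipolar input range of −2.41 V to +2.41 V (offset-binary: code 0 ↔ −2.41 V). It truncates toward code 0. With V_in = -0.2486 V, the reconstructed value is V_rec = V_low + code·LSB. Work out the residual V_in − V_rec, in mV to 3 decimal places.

LSB = 4.82/2^9 = 9.414 mV.
Scaled input = 229.5927 LSBs, so code = 229.
V_rec = (−2.41) + 229·0.00941406 = -0.25417969 V.
Error = -0.2486 − (−0.25417969) = 0.00557969 V = 5.580 mV.

5.580 mV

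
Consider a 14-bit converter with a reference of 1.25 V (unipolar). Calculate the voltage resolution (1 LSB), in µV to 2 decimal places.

76.29 µV

Full-scale span = 1.25 V.
LSB = 1.25 / 2^14 = 1.25 / 16384 = 7.62939e-05 V = 76.29 µV.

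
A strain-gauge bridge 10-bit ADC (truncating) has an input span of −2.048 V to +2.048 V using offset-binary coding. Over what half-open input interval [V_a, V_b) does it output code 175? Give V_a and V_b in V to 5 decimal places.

LSB = 4.096/2^10 = 4.000 mV.
V_a = V_low + 175·LSB = -1.348 V; V_b = V_low + 176·LSB = -1.344 V.

[-1.34800 V, -1.34400 V)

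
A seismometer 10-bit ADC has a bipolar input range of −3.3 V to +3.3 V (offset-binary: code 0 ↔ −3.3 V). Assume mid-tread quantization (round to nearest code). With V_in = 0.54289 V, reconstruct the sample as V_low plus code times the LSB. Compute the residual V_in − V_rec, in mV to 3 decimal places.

1.484 mV

One LSB is 6.6 V / 1024 = 6.445 mV.
Scaled input = 596.2302 LSBs, so code = 596.
Code 596 maps back to (−3.3) + 596×0.00644531 V = 0.54140625 V.
Difference: 0.00148375 V → 1.484 mV.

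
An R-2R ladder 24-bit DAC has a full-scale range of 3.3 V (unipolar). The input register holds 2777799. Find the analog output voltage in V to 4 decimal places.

0.5464 V

LSB = 3.3 V / 2^24 = 0.20 µV.
V_out = 0 + 2777799 × 1.96695e-07 V = 0.54638 V.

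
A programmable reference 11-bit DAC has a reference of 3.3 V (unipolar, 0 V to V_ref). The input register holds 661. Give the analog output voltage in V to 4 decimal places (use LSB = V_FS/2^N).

1.0651 V

LSB = 3.3 V / 2^11 = 1.611 mV.
V_out = 0 + 661 × 0.00161133 V = 1.06509 V.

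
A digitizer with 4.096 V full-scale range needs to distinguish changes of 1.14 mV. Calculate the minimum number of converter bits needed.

12 bits

Number of steps required ≥ 4.096 V / 1.14 mV = 3592.98.
Need 2^N ≥ 3592.98; 2^11 = 2048, 2^12 = 4096.
Minimum N = 12.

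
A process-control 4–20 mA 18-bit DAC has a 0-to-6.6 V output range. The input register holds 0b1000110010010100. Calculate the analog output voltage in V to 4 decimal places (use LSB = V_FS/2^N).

0.9061 V

LSB = 6.6 V / 2^18 = 25.18 µV.
Code 0b1000110010010100 = 35988 decimal.
V_out = 0 + 35988 × 2.5177e-05 V = 0.90607 V.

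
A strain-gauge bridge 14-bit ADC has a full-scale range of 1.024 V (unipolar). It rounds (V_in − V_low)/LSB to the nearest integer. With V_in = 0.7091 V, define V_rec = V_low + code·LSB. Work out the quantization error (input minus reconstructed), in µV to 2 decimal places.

One LSB is 1.024 V / 16384 = 62.50 µV.
Scaled input = 11345.6000 LSBs, so code = 11346.
Code 11346 maps back to 0 + 11346×6.25e-05 V = 0.709125 V.
Error = 0.7091 − 0.709125 = -2.5e-05 V = -25.00 µV.

-25.00 µV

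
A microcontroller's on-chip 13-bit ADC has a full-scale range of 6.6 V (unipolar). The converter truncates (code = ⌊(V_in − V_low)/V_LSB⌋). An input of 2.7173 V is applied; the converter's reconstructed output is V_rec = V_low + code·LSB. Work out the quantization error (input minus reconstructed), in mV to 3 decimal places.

0.601 mV

Step size: 6.6 V ÷ 2^13 = 0.806 mV.
Scaled input = 3372.7457 LSBs, so code = 3372.
Reconstructed: 2.7166992 V.
V_in − V_rec = 0.000600781 V = 0.601 mV.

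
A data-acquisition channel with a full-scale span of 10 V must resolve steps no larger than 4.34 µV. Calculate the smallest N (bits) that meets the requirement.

22 bits

Number of steps required ≥ 10 V / 4.34 µV = 2304147.47.
Need 2^N ≥ 2304147.47; 2^21 = 2097152, 2^22 = 4194304.
Minimum N = 22.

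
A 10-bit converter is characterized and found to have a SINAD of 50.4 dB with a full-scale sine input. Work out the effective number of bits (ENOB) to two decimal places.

8.08 bits

ENOB = (SINAD − 1.76) / 6.02 = (50.4 − 1.76)/6.02 = 8.080.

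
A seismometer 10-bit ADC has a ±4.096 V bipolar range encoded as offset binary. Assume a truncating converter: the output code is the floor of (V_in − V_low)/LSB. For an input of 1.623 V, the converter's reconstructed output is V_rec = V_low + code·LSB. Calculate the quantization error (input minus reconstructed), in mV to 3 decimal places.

7.000 mV

One LSB is 8.192 V / 1024 = 8.000 mV.
(1.623 − (−4.096))/0.008 = 714.8750; ⌊·⌋ gives code 714.
Reconstructed: 1.616 V.
Difference: 0.007 V → 7.000 mV.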